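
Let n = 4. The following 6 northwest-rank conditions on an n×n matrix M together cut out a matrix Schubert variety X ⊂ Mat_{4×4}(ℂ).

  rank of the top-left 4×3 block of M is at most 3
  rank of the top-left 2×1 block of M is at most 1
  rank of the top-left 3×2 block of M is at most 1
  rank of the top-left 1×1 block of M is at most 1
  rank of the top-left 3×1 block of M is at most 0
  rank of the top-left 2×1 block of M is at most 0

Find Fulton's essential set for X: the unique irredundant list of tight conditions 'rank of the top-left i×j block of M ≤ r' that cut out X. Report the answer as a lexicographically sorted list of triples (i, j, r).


The tightest implied rank at each (i,j), from the 6 conditions:

  row 1: 0  1  1  1
  row 2: 0  1  2  2
  row 3: 0  1  2  3
  row 4: 1  2  3  4

reading off 1-entries of Δ²R: w = (2, 3, 4, 1).

D(w) has 3 cells with 1 SE-corner; essential set:

[(3, 1, 0)]


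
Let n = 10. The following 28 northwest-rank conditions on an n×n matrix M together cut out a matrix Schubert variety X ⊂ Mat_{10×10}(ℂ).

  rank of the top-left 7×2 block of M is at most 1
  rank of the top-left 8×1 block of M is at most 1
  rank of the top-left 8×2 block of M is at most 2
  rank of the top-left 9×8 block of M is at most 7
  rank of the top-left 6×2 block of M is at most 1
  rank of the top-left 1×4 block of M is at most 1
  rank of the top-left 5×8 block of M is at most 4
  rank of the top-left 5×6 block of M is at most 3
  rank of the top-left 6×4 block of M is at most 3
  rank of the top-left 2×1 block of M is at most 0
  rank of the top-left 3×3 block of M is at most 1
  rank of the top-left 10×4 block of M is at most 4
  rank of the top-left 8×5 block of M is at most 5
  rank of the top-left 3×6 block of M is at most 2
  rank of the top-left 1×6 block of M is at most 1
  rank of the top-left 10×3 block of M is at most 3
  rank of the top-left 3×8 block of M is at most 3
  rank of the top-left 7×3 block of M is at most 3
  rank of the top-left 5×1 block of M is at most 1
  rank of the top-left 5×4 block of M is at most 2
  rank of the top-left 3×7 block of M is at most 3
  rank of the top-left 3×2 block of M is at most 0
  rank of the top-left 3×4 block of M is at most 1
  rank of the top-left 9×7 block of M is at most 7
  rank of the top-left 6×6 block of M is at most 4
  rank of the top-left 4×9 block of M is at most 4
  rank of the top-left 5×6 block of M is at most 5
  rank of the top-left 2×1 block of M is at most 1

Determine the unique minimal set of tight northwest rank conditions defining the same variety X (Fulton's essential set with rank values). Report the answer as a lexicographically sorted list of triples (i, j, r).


The tightest implied rank at each (i,j), from the 28 conditions:

  i=1: 0  0  1  1  1  1  1  1  1  1
  i=2: 0  0  1  1  2  2  2  2  2  2
  i=3: 0  0  1  1  2  2  3  3  3  3
  i=4: 1  1  2  2  3  3  4  4  4  4
  i=5: 1  1  2  2  3  3  4  4  5  5
  i=6: 1  1  2  3  4  4  5  5  6  6
  i=7: 1  1  2  3  4  5  6  6  7  7
  i=8: 1  2  3  4  5  6  7  7  8  8
  i=9: 1  2  3  4  5  6  7  7  8  9
  i=10: 1  2  3  4  5  6  7  8  9  10

the unique w with this rank table is (3, 5, 7, 1, 9, 4, 6, 2, 10, 8).

D(w) has 16 cells with 8 SE-corners; essential set:

[(3, 2, 0), (3, 4, 1), (3, 6, 2), (5, 4, 2), (5, 6, 3), (5, 8, 4), (7, 2, 1), (9, 8, 7)]


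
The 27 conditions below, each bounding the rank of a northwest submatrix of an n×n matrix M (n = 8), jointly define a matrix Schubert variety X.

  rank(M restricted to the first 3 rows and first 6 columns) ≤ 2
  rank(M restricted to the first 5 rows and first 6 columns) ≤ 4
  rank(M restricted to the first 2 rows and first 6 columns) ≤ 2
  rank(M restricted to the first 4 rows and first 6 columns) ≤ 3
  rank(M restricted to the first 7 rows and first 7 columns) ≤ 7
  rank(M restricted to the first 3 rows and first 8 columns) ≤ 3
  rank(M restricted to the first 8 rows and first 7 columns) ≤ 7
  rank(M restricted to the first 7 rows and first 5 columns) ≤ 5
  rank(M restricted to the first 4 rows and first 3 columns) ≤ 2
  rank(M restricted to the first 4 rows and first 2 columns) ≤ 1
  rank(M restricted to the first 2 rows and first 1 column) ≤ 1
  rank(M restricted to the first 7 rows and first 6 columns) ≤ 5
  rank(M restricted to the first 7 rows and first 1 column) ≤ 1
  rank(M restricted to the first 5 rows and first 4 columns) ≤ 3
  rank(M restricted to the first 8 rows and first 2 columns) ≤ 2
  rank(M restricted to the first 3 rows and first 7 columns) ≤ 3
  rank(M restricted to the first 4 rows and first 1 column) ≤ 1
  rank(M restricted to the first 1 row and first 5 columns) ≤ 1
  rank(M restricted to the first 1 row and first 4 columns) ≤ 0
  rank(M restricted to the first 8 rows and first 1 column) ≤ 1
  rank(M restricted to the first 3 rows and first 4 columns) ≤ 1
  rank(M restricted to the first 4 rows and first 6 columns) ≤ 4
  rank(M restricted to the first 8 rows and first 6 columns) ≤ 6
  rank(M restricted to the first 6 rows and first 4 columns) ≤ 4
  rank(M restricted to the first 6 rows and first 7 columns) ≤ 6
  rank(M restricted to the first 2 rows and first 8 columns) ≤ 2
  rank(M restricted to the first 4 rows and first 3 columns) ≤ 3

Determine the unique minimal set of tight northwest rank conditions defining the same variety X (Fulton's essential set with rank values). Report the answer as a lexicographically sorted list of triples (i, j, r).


Rank table r_w(8×8) implied by the 27 constraints:

  i=1: 0  0  0  0  1  1  1  1
  i=2: 1  1  1  1  2  2  2  2
  i=3: 1  1  1  1  2  2  3  3
  i=4: 1  1  2  2  3  3  4  4
  i=5: 1  2  3  3  4  4  5  5
  i=6: 1  2  3  4  5  5  6  6
  i=7: 1  2  3  4  5  5  6  7
  i=8: 1  2  3  4  5  6  7  8

hence w(1..8) = (5, 1, 7, 3, 2, 4, 8, 6).

5 SE-corners of the 10-cell Rothe diagram give Ess(w):

[(1, 4, 0), (3, 4, 1), (3, 6, 2), (4, 2, 1), (7, 6, 5)]


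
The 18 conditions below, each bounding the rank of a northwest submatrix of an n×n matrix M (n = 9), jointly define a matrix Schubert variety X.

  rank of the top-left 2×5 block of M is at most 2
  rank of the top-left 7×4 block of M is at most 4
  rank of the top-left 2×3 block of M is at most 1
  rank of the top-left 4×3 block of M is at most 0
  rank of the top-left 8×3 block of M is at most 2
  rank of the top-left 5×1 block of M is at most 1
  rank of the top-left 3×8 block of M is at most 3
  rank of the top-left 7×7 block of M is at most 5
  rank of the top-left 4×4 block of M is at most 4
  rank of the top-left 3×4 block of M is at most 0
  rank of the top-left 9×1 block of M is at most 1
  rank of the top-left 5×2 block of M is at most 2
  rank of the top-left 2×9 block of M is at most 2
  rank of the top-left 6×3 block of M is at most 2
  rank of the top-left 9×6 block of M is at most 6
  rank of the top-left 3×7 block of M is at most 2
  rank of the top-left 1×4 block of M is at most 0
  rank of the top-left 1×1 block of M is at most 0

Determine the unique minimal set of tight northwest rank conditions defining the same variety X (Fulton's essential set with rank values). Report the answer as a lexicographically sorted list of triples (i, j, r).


The tightest implied rank at each (i,j), from the 18 conditions:

  i=1: 0 | 0 | 0 | 0 | 1 | 1 | 1 | 1 | 1
  i=2: 0 | 0 | 0 | 0 | 1 | 2 | 2 | 2 | 2
  i=3: 0 | 0 | 0 | 0 | 1 | 2 | 2 | 3 | 3
  i=4: 0 | 0 | 0 | 1 | 2 | 3 | 3 | 4 | 4
  i=5: 1 | 1 | 1 | 2 | 3 | 4 | 4 | 5 | 5
  i=6: 1 | 2 | 2 | 3 | 4 | 5 | 5 | 6 | 6
  i=7: 1 | 2 | 2 | 3 | 4 | 5 | 5 | 6 | 7
  i=8: 1 | 2 | 2 | 3 | 4 | 5 | 6 | 7 | 8
  i=9: 1 | 2 | 3 | 4 | 5 | 6 | 7 | 8 | 9

hence w(1..9) = (5, 6, 8, 4, 1, 2, 9, 7, 3).

D(w) has 19 cells with 5 SE-corners; essential set:

[(3, 4, 0), (3, 7, 2), (4, 3, 0), (7, 7, 5), (8, 3, 2)]


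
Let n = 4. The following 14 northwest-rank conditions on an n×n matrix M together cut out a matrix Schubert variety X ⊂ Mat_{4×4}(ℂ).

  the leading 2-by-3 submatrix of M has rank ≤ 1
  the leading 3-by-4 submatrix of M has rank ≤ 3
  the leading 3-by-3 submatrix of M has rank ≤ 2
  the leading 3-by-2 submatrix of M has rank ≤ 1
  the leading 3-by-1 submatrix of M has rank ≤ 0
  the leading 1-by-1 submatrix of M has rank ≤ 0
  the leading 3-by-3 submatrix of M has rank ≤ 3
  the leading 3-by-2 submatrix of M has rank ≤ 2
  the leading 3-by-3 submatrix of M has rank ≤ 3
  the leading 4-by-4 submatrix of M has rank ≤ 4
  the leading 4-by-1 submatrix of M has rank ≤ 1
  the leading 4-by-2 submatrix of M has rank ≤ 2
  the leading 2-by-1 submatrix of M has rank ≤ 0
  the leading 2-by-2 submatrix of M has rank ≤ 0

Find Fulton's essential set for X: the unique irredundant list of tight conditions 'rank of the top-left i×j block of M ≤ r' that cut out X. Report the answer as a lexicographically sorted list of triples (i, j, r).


Reconstructing r_w from the 14 given conditions:

  R[1]: 0, 0, 1, 1
  R[2]: 0, 0, 1, 2
  R[3]: 0, 1, 2, 3
  R[4]: 1, 2, 3, 4

hence w(1..4) = (3, 4, 2, 1).

ℓ(w)=5; the 2 essential cells (i,j,r):

[(2, 2, 0), (3, 1, 0)]


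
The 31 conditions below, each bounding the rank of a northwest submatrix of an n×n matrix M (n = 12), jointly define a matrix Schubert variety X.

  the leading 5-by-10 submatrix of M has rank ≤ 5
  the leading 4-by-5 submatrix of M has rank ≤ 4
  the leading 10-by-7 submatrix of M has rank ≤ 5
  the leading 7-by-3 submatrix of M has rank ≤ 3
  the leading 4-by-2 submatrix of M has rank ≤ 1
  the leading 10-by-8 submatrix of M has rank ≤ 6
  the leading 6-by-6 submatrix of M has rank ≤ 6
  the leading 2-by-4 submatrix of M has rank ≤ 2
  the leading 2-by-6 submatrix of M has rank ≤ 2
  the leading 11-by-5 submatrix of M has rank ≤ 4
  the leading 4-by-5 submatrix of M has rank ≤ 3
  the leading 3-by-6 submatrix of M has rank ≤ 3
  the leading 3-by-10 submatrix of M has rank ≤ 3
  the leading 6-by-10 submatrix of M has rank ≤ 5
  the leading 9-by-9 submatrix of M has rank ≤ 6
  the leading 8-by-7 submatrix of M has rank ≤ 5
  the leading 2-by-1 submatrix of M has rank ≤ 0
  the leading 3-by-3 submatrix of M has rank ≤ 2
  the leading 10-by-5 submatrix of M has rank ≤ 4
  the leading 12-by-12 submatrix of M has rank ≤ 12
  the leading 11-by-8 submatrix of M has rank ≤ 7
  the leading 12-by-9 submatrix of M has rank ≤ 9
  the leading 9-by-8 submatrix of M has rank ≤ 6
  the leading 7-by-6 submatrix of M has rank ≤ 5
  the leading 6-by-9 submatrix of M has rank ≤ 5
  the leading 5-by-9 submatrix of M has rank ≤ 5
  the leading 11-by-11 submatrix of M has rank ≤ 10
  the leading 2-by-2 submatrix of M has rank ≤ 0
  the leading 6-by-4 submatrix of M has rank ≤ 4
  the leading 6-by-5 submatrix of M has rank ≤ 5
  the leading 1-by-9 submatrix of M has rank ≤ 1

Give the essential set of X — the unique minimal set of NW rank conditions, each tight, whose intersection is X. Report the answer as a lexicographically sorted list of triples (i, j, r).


The tightest implied rank at each (i,j), from the 31 conditions:

  0 0 1 1 1 1 1 1 1 1 1 1
  0 0 1 2 2 2 2 2 2 2 2 2
  1 1 2 3 3 3 3 3 3 3 3 3
  1 1 2 3 3 4 4 4 4 4 4 4
  1 2 3 4 4 5 5 5 5 5 5 5
  1 2 3 4 4 5 5 5 5 5 6 6
  1 2 3 4 4 5 5 6 6 6 7 7
  1 2 3 4 4 5 5 6 6 7 8 8
  1 2 3 4 4 5 5 6 6 7 8 9
  1 2 3 4 4 5 5 6 7 8 9 10
  1 2 3 4 4 5 6 7 8 9 10 11
  1 2 3 4 5 6 7 8 9 10 11 12

the unique w with this rank table is (3, 4, 1, 6, 2, 11, 8, 10, 12, 9, 7, 5).

ℓ(w)=22; the 7 essential cells (i,j,r):

[(2, 2, 0), (4, 2, 1), (4, 5, 3), (6, 10, 5), (9, 9, 6), (10, 7, 5), (11, 5, 4)]


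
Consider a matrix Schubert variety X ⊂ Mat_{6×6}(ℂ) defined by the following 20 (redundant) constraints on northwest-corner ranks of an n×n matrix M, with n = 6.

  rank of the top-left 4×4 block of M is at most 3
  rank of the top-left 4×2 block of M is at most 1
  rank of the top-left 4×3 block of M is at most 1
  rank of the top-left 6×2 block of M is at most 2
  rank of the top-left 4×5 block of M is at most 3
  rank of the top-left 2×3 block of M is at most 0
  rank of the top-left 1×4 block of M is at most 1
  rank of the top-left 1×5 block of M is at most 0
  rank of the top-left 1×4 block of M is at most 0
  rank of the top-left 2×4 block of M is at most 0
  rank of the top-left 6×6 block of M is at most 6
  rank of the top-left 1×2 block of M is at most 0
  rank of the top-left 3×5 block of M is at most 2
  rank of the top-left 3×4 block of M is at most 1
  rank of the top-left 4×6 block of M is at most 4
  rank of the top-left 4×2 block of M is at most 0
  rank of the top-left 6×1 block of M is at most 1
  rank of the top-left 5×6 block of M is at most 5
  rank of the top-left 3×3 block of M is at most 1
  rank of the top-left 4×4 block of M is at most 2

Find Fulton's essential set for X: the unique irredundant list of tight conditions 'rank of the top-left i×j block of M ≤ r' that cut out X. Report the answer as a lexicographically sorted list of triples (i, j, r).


Propagating the 20 rank bounds to every northwest block:

  R[1]: 0  0  0  0  0  1
  R[2]: 0  0  0  0  1  2
  R[3]: 0  0  1  1  2  3
  R[4]: 0  0  1  2  3  4
  R[5]: 1  1  2  3  4  5
  R[6]: 1  2  3  4  5  6

hence w(1..6) = (6, 5, 3, 4, 1, 2).

3 SE-corners of the 13-cell Rothe diagram give Ess(w):

[(1, 5, 0), (2, 4, 0), (4, 2, 0)]


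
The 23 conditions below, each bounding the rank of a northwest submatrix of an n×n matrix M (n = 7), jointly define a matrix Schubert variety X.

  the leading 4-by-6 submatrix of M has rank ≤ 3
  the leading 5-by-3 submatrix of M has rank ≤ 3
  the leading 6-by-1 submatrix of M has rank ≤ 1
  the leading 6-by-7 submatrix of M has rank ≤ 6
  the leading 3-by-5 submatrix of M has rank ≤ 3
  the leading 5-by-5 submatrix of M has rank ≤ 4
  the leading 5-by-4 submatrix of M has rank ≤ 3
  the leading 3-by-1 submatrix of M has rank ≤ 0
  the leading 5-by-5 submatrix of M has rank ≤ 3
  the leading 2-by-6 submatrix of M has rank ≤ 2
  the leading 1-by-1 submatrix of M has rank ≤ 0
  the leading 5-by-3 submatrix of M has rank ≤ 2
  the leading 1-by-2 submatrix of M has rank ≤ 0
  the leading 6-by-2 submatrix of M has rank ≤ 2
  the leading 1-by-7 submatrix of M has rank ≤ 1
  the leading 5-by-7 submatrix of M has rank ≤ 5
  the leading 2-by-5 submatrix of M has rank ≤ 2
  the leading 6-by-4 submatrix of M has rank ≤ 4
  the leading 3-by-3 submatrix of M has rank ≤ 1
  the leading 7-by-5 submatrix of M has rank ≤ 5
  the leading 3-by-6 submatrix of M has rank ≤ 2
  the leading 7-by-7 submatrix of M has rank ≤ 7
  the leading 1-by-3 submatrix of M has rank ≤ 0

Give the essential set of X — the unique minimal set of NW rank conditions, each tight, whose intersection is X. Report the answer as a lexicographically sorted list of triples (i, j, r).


Reconstructing r_w from the 23 given conditions:

  0, 0, 0, 1, 1, 1, 1
  0, 1, 1, 2, 2, 2, 2
  0, 1, 1, 2, 2, 2, 3
  1, 2, 2, 3, 3, 3, 4
  1, 2, 2, 3, 3, 4, 5
  1, 2, 3, 4, 4, 5, 6
  1, 2, 3, 4, 5, 6, 7

second differences of R give the permutation w = (4, 2, 7, 1, 6, 3, 5).

Fulton essential set (6 of the 10 Rothe cells):

[(1, 3, 0), (3, 1, 0), (3, 3, 1), (3, 6, 2), (5, 3, 2), (5, 5, 3)]


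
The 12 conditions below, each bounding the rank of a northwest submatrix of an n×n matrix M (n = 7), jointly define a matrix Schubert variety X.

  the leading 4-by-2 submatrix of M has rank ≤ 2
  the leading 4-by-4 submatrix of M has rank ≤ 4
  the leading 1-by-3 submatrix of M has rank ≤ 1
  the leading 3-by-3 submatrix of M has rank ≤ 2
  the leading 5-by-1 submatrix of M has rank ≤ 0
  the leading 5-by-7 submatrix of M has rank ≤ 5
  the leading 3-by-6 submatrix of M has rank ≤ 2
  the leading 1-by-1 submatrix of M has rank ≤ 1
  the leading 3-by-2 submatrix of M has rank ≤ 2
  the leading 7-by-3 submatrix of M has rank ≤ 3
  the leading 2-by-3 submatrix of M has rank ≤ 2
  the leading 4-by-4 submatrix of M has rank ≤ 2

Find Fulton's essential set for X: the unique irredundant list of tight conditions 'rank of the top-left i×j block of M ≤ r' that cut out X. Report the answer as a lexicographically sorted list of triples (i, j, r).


The tightest implied rank at each (i,j), from the 12 conditions:

  0 | 1 | 1 | 1 | 1 | 1 | 1
  0 | 1 | 2 | 2 | 2 | 2 | 2
  0 | 1 | 2 | 2 | 2 | 2 | 3
  0 | 1 | 2 | 2 | 3 | 3 | 4
  0 | 1 | 2 | 3 | 4 | 4 | 5
  1 | 2 | 3 | 4 | 5 | 5 | 6
  1 | 2 | 3 | 4 | 5 | 6 | 7

hence w(1..7) = (2, 3, 7, 5, 4, 1, 6).

Fulton essential set (3 of the 9 Rothe cells):

[(3, 6, 2), (4, 4, 2), (5, 1, 0)]


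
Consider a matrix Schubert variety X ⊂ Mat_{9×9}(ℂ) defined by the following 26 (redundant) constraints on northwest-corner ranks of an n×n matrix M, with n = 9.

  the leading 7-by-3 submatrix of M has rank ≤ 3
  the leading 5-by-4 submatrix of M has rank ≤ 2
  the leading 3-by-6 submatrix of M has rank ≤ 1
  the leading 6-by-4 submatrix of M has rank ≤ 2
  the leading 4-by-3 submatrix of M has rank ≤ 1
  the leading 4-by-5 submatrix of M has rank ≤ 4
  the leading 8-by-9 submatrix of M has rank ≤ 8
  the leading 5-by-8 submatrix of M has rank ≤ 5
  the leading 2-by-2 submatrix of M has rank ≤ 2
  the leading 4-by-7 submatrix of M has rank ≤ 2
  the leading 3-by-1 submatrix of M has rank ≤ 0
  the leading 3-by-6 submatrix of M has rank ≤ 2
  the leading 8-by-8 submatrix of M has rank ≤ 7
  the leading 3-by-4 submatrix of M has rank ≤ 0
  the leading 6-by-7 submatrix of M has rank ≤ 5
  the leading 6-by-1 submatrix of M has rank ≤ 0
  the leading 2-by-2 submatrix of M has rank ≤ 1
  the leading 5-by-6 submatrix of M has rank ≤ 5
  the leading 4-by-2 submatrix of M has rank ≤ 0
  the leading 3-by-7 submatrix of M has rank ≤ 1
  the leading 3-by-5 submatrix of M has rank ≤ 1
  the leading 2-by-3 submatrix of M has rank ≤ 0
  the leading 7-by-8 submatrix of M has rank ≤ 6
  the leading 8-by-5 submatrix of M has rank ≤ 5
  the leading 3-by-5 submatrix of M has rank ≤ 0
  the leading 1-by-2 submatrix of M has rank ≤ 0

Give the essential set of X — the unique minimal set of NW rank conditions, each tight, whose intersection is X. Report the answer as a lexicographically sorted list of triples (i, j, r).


Recovering R(i,j) via the rank-extension bound from the 26 conditions:

  i=1: 0, 0, 0, 0, 0, 1, 1, 1, 1
  i=2: 0, 0, 0, 0, 0, 1, 1, 2, 2
  i=3: 0, 0, 0, 0, 0, 1, 1, 2, 3
  i=4: 0, 0, 1, 1, 1, 2, 2, 3, 4
  i=5: 0, 1, 2, 2, 2, 3, 3, 4, 5
  i=6: 0, 1, 2, 2, 3, 4, 4, 5, 6
  i=7: 1, 2, 3, 3, 4, 5, 5, 6, 7
  i=8: 1, 2, 3, 4, 5, 6, 6, 7, 8
  i=9: 1, 2, 3, 4, 5, 6, 7, 8, 9

hence w(1..9) = (6, 8, 9, 3, 2, 5, 1, 4, 7).

Fulton essential set (5 of the 22 Rothe cells):

[(3, 5, 0), (3, 7, 1), (4, 2, 0), (6, 1, 0), (6, 4, 2)]


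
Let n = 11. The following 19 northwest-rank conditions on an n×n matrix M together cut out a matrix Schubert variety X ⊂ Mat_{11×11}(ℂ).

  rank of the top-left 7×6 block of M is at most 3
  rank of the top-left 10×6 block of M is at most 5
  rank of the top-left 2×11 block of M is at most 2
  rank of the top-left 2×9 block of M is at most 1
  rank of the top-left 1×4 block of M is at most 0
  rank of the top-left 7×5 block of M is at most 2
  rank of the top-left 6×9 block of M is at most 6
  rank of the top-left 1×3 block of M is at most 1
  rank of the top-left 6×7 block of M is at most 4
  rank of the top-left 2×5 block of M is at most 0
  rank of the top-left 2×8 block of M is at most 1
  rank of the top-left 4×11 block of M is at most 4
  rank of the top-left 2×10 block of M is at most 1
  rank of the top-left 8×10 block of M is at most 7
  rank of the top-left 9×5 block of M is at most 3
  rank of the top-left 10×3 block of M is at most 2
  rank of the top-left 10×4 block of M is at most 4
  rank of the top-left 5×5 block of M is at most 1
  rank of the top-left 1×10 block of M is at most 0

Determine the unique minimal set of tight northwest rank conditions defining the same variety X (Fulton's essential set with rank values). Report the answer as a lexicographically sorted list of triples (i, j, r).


Rank table r_w(11×11) implied by the 19 constraints:

  i=1: 0  0  0  0  0  0  0  0  0  0  1
  i=2: 0  0  0  0  0  1  1  1  1  1  2
  i=3: 1  1  1  1  1  2  2  2  2  2  3
  i=4: 1  1  1  1  1  2  3  3  3  3  4
  i=5: 1  1  1  1  1  2  3  4  4  4  5
  i=6: 1  2  2  2  2  3  4  5  5  5  6
  i=7: 1  2  2  2  2  3  4  5  6  6  7
  i=8: 1  2  2  3  3  4  5  6  7  7  8
  i=9: 1  2  2  3  3  4  5  6  7  8  9
  i=10: 1  2  2  3  4  5  6  7  8  9  10
  i=11: 1  2  3  4  5  6  7  8  9  10  11

so w = (11, 6, 1, 7, 8, 2, 9, 4, 10, 5, 3).

Fulton essential set (6 of the 30 Rothe cells):

[(1, 10, 0), (2, 5, 0), (5, 5, 1), (7, 5, 2), (9, 5, 3), (10, 3, 2)]


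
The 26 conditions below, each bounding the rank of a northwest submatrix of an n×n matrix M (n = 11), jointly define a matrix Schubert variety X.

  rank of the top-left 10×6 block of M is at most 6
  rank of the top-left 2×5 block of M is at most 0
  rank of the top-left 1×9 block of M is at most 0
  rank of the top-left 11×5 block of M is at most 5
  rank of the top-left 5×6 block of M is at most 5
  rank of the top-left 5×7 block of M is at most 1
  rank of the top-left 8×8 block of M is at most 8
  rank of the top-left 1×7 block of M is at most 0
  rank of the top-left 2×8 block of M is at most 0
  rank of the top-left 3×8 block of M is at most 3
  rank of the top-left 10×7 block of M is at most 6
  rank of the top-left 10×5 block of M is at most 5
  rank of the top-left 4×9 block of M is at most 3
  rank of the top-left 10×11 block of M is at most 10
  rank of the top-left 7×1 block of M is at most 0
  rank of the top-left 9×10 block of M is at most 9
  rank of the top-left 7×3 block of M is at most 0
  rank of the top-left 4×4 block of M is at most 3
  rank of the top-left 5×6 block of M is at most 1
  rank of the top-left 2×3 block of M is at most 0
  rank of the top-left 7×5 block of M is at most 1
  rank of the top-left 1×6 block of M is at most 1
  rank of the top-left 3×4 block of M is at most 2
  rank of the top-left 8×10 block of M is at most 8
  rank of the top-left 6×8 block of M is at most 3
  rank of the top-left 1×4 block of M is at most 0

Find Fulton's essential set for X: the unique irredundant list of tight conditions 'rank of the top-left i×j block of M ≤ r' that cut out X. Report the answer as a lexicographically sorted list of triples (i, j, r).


Propagating the 26 rank bounds to every northwest block:

  i=1: 0  0  0  0  0  0  0  0  0  1  1
  i=2: 0  0  0  0  0  0  0  0  1  2  2
  i=3: 0  0  0  1  1  1  1  1  2  3  3
  i=4: 0  0  0  1  1  1  1  2  3  4  4
  i=5: 0  0  0  1  1  1  1  2  3  4  5
  i=6: 0  0  0  1  1  2  2  3  4  5  6
  i=7: 0  0  0  1  1  2  3  4  5  6  7
  i=8: 1  1  1  2  2  3  4  5  6  7  8
  i=9: 1  2  2  3  3  4  5  6  7  8  9
  i=10: 1  2  3  4  4  5  6  7  8  9  10
  i=11: 1  2  3  4  5  6  7  8  9  10  11

second differences of R give the permutation w = (10, 9, 4, 8, 11, 6, 7, 1, 2, 3, 5).

Fulton essential set (5 of the 40 Rothe cells):

[(1, 9, 0), (2, 8, 0), (5, 7, 1), (7, 3, 0), (7, 5, 1)]


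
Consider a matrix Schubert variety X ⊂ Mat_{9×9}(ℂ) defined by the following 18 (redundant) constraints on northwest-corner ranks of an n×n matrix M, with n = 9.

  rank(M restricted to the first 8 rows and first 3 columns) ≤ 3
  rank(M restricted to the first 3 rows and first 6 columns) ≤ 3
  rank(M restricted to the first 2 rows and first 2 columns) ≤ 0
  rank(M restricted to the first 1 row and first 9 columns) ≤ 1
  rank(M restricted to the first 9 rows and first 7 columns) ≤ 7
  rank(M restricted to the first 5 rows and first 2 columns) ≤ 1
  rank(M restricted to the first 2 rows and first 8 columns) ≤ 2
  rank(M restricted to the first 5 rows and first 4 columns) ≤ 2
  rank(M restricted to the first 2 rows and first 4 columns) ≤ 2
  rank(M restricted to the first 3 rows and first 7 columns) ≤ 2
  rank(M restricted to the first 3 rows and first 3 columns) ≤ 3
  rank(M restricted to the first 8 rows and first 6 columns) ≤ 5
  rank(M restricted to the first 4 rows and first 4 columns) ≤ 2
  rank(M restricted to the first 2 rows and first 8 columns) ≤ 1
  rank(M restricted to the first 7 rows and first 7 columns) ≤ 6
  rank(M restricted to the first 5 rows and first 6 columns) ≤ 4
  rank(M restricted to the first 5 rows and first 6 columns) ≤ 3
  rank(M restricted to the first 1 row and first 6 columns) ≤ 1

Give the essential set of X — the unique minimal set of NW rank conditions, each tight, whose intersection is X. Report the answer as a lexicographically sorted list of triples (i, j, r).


The tightest implied rank at each (i,j), from the 18 conditions:

  0 | 0 | 1 | 1 | 1 | 1 | 1 | 1 | 1
  0 | 0 | 1 | 1 | 1 | 1 | 1 | 1 | 2
  1 | 1 | 2 | 2 | 2 | 2 | 2 | 2 | 3
  1 | 1 | 2 | 2 | 3 | 3 | 3 | 3 | 4
  1 | 1 | 2 | 2 | 3 | 3 | 4 | 4 | 5
  1 | 2 | 3 | 3 | 4 | 4 | 5 | 5 | 6
  1 | 2 | 3 | 4 | 5 | 5 | 6 | 6 | 7
  1 | 2 | 3 | 4 | 5 | 5 | 6 | 7 | 8
  1 | 2 | 3 | 4 | 5 | 6 | 7 | 8 | 9

so w = (3, 9, 1, 5, 7, 2, 4, 8, 6).

Fulton essential set (6 of the 15 Rothe cells):

[(2, 2, 0), (2, 8, 1), (5, 2, 1), (5, 4, 2), (5, 6, 3), (8, 6, 5)]


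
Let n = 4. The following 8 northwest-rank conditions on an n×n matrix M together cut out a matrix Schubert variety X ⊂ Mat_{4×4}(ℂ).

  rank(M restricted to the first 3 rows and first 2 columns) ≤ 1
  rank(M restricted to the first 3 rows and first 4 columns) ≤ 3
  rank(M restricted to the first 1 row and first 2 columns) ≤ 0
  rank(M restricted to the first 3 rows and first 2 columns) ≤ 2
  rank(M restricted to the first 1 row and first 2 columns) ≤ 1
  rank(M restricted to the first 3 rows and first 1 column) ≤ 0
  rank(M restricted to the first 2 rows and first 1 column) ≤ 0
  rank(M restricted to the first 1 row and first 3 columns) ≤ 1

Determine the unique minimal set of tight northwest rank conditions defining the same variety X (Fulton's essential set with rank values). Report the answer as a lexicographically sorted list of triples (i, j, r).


Computing R[i][j] = min implied NW-rank bound (n=4, 8 conditions):

  row 1: 0, 0, 1, 1
  row 2: 0, 1, 2, 2
  row 3: 0, 1, 2, 3
  row 4: 1, 2, 3, 4

so w = (3, 2, 4, 1).

Fulton essential set (2 of the 4 Rothe cells):

[(1, 2, 0), (3, 1, 0)]


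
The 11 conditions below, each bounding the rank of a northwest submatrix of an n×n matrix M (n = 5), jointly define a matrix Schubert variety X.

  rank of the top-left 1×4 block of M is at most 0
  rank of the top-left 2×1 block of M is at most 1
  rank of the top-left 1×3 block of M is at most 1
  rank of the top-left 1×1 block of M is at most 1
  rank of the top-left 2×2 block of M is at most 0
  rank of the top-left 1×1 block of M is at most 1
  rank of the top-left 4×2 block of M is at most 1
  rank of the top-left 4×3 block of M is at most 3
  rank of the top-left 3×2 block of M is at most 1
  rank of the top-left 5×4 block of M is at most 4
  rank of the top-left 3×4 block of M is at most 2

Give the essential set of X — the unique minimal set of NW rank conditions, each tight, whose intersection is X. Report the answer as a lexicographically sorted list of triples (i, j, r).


Rank table r_w(5×5) implied by the 11 constraints:

  i=1: 0, 0, 0, 0, 1
  i=2: 0, 0, 1, 1, 2
  i=3: 1, 1, 2, 2, 3
  i=4: 1, 1, 2, 3, 4
  i=5: 1, 2, 3, 4, 5

so w = (5, 3, 1, 4, 2).

3 SE-corners of the 7-cell Rothe diagram give Ess(w):

[(1, 4, 0), (2, 2, 0), (4, 2, 1)]


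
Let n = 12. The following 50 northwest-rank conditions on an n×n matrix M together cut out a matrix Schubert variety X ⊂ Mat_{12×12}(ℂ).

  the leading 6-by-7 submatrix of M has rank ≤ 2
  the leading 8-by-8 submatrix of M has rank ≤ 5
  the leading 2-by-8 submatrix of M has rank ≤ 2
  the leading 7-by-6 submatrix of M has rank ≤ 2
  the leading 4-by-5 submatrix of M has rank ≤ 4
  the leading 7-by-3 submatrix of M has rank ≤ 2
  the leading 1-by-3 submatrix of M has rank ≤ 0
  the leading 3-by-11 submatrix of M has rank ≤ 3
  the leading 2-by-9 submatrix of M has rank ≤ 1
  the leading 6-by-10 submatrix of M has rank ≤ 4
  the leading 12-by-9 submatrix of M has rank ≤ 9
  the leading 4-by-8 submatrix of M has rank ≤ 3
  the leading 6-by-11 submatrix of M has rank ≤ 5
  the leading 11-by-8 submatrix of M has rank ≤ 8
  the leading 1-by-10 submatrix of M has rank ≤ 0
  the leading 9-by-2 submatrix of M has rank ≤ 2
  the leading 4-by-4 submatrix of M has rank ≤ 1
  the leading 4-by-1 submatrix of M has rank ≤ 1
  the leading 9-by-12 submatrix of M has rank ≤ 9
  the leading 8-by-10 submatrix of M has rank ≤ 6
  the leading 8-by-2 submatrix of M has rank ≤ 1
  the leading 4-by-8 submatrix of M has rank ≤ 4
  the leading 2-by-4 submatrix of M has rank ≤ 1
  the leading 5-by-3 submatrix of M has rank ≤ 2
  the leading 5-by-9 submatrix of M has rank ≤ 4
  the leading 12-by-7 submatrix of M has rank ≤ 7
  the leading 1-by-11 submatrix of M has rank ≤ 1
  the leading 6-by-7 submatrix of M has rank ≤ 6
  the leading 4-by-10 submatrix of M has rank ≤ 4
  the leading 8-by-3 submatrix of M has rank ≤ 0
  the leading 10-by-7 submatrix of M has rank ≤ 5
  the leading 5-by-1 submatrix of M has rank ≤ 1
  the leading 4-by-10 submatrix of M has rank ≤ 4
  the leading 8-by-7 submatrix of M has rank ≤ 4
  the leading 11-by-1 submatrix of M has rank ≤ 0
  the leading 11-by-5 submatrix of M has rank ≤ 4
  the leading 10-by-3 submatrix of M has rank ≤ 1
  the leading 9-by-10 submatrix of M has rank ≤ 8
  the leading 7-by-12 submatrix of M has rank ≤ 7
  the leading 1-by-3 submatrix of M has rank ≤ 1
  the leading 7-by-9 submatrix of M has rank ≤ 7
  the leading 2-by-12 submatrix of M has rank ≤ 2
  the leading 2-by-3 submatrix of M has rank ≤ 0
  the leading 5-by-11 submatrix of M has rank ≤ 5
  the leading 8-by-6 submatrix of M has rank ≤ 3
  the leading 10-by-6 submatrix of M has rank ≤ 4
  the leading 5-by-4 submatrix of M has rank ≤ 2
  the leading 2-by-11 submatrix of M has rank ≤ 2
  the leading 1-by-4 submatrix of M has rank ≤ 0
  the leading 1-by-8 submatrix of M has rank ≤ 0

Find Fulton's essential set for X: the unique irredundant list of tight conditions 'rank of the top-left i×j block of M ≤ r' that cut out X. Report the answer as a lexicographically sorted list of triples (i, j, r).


Reconstructing r_w from the 50 given conditions:

  row 1: 0, 0, 0, 0, 0, 0, 0, 0, 0, 0, 1, 1
  row 2: 0, 0, 0, 1, 1, 1, 1, 1, 1, 1, 2, 2
  row 3: 0, 0, 0, 1, 2, 2, 2, 2, 2, 2, 3, 3
  row 4: 0, 0, 0, 1, 2, 2, 2, 3, 3, 3, 4, 4
  row 5: 0, 0, 0, 1, 2, 2, 2, 3, 4, 4, 5, 5
  row 6: 0, 0, 0, 1, 2, 2, 2, 3, 4, 4, 5, 6
  row 7: 0, 0, 0, 1, 2, 2, 3, 4, 5, 5, 6, 7
  row 8: 0, 0, 0, 1, 2, 3, 4, 5, 6, 6, 7, 8
  row 9: 0, 1, 1, 2, 3, 4, 5, 6, 7, 7, 8, 9
  row 10: 0, 1, 1, 2, 3, 4, 5, 6, 7, 8, 9, 10
  row 11: 0, 1, 2, 3, 4, 5, 6, 7, 8, 9, 10, 11
  row 12: 1, 2, 3, 4, 5, 6, 7, 8, 9, 10, 11, 12

so w = (11, 4, 5, 8, 9, 12, 7, 6, 2, 10, 3, 1).

D(w) has 43 cells with 7 SE-corners; essential set:

[(1, 10, 0), (6, 7, 2), (6, 10, 4), (7, 6, 2), (8, 3, 0), (10, 3, 1), (11, 1, 0)]


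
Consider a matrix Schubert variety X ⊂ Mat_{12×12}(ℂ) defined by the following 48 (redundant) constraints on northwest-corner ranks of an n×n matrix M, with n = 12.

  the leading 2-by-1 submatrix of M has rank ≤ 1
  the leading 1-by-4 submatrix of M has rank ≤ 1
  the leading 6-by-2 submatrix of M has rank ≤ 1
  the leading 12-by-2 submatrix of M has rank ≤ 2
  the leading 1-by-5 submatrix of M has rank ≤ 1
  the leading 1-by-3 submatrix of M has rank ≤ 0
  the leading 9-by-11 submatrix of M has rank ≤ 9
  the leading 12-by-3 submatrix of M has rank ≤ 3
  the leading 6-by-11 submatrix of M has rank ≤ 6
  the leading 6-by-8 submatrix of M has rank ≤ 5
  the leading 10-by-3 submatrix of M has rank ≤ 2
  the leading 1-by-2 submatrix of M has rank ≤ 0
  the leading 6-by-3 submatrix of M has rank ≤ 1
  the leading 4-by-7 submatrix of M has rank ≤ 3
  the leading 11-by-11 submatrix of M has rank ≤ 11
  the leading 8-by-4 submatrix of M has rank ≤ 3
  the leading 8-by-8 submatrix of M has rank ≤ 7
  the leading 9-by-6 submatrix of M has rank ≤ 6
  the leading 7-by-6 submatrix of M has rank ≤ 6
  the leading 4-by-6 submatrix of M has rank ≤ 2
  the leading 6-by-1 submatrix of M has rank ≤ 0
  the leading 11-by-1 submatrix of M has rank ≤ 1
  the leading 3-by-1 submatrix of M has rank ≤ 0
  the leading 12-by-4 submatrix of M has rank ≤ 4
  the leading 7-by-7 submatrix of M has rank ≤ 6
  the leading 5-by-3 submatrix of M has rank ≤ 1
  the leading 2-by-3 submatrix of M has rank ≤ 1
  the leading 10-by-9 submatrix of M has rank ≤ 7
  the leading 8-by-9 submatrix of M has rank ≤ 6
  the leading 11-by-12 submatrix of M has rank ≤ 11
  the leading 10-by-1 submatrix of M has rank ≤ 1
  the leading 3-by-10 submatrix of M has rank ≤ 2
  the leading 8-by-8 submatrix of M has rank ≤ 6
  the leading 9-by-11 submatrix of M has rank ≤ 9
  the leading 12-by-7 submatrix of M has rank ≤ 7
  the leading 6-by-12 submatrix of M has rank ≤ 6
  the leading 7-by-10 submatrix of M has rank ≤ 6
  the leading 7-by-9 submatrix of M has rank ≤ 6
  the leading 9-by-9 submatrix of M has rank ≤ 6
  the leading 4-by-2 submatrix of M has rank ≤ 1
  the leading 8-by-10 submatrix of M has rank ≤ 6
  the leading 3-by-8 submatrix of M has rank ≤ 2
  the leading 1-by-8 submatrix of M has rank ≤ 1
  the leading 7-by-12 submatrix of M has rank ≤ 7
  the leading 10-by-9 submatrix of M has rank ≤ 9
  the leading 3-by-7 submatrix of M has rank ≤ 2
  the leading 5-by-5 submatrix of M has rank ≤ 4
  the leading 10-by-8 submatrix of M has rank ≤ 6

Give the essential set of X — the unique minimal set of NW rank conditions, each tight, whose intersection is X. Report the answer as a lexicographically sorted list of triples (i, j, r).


Propagating the 48 rank bounds to every northwest block:

  i=1: 0, 0, 0, 1, 1, 1, 1, 1, 1, 1, 1, 1
  i=2: 0, 1, 1, 2, 2, 2, 2, 2, 2, 2, 2, 2
  i=3: 0, 1, 1, 2, 2, 2, 2, 2, 2, 2, 3, 3
  i=4: 0, 1, 1, 2, 2, 2, 3, 3, 3, 3, 4, 4
  i=5: 0, 1, 1, 2, 3, 3, 4, 4, 4, 4, 5, 5
  i=6: 0, 1, 1, 2, 3, 4, 5, 5, 5, 5, 6, 6
  i=7: 1, 2, 2, 3, 4, 5, 6, 6, 6, 6, 7, 7
  i=8: 1, 2, 2, 3, 4, 5, 6, 6, 6, 6, 7, 8
  i=9: 1, 2, 2, 3, 4, 5, 6, 6, 6, 7, 8, 9
  i=10: 1, 2, 2, 3, 4, 5, 6, 6, 7, 8, 9, 10
  i=11: 1, 2, 3, 4, 5, 6, 7, 7, 8, 9, 10, 11
  i=12: 1, 2, 3, 4, 5, 6, 7, 8, 9, 10, 11, 12

reading off 1-entries of Δ²R: w = (4, 2, 11, 7, 5, 6, 1, 12, 10, 9, 3, 8).

ℓ(w)=29; the 9 essential cells (i,j,r):

[(1, 3, 0), (3, 10, 2), (4, 6, 2), (6, 1, 0), (6, 3, 1), (8, 10, 6), (9, 9, 6), (10, 3, 2), (10, 8, 6)]


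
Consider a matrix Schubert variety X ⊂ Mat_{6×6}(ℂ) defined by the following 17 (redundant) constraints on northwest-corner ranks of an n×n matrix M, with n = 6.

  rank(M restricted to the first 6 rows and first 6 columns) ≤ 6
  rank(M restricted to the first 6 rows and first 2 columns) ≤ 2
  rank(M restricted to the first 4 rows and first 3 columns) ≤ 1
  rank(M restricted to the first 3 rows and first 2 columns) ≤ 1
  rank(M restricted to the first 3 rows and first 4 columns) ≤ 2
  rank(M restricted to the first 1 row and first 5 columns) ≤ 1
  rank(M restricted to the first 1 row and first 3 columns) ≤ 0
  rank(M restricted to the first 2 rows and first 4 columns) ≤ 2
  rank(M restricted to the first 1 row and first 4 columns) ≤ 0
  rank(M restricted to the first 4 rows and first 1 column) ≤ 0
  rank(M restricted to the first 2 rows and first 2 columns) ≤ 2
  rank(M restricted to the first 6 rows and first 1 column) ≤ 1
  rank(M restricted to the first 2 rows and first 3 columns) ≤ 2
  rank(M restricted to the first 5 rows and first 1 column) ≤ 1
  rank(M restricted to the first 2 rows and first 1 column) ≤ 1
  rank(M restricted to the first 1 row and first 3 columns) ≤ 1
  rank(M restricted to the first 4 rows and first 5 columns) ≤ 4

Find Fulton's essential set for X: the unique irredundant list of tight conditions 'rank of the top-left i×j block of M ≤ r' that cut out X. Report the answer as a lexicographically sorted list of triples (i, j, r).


Computing R[i][j] = min implied NW-rank bound (n=6, 17 conditions):

  i=1: 0 | 0 | 0 | 0 | 1 | 1
  i=2: 0 | 1 | 1 | 1 | 2 | 2
  i=3: 0 | 1 | 1 | 2 | 3 | 3
  i=4: 0 | 1 | 1 | 2 | 3 | 4
  i=5: 1 | 2 | 2 | 3 | 4 | 5
  i=6: 1 | 2 | 3 | 4 | 5 | 6

reading off 1-entries of Δ²R: w = (5, 2, 4, 6, 1, 3).

D(w) has 9 cells with 3 SE-corners; essential set:

[(1, 4, 0), (4, 1, 0), (4, 3, 1)]


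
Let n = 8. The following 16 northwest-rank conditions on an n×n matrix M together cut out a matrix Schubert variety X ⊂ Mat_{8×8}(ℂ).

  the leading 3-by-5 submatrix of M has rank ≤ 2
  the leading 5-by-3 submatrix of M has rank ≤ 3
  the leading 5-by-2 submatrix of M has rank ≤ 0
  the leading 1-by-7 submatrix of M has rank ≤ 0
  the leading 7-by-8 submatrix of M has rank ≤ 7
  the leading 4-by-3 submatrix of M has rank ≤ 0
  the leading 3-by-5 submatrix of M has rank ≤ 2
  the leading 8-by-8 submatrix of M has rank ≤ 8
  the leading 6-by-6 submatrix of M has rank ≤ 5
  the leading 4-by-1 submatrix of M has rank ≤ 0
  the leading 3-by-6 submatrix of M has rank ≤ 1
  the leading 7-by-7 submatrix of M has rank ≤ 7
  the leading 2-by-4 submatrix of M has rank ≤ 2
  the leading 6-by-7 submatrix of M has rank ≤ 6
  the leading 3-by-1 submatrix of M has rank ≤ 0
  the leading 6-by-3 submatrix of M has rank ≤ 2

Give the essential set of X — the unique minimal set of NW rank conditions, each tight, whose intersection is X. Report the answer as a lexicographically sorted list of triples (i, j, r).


Reconstructing r_w from the 16 given conditions:

  i=1: 0, 0, 0, 0, 0, 0, 0, 1
  i=2: 0, 0, 0, 1, 1, 1, 1, 2
  i=3: 0, 0, 0, 1, 1, 1, 2, 3
  i=4: 0, 0, 0, 1, 2, 2, 3, 4
  i=5: 0, 0, 1, 2, 3, 3, 4, 5
  i=6: 1, 1, 2, 3, 4, 4, 5, 6
  i=7: 1, 2, 3, 4, 5, 5, 6, 7
  i=8: 1, 2, 3, 4, 5, 6, 7, 8

giving w = (8, 4, 7, 5, 3, 1, 2, 6) via Δ²R.

4 SE-corners of the 20-cell Rothe diagram give Ess(w):

[(1, 7, 0), (3, 6, 1), (4, 3, 0), (5, 2, 0)]


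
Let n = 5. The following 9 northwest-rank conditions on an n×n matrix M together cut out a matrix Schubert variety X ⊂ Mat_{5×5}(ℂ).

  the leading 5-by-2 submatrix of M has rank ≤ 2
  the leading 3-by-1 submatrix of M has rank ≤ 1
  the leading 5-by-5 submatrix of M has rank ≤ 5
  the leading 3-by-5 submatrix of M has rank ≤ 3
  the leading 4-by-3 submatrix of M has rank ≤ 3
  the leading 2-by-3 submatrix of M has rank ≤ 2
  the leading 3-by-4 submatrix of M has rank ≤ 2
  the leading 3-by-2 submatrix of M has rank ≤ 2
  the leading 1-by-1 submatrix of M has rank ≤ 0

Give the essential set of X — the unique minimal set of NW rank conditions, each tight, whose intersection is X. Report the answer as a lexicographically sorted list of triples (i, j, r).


Recovering R(i,j) via the rank-extension bound from the 9 conditions:

  R[1]: 0 1 1 1 1
  R[2]: 1 2 2 2 2
  R[3]: 1 2 2 2 3
  R[4]: 1 2 3 3 4
  R[5]: 1 2 3 4 5

reading off 1-entries of Δ²R: w = (2, 1, 5, 3, 4).

|D(w)|=3, |Ess(w)|=2:

[(1, 1, 0), (3, 4, 2)]


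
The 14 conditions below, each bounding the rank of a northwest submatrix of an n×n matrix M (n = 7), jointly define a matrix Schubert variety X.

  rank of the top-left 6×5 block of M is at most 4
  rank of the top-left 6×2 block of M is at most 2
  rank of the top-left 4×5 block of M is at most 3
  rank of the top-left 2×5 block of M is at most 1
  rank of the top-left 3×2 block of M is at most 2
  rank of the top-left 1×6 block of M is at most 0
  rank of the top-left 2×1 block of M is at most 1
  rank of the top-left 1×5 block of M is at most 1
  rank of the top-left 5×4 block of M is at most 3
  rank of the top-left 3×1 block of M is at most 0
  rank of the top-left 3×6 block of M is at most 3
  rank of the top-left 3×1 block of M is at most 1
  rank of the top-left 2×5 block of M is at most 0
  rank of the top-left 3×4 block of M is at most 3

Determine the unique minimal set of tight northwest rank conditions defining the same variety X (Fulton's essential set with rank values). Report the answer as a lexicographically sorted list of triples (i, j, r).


Computing R[i][j] = min implied NW-rank bound (n=7, 14 conditions):

  row 1: 0  0  0  0  0  0  1
  row 2: 0  0  0  0  0  1  2
  row 3: 0  1  1  1  1  2  3
  row 4: 1  2  2  2  2  3  4
  row 5: 1  2  3  3  3  4  5
  row 6: 1  2  3  4  4  5  6
  row 7: 1  2  3  4  5  6  7

second differences of R give the permutation w = (7, 6, 2, 1, 3, 4, 5).

ℓ(w)=12; the 3 essential cells (i,j,r):

[(1, 6, 0), (2, 5, 0), (3, 1, 0)]
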